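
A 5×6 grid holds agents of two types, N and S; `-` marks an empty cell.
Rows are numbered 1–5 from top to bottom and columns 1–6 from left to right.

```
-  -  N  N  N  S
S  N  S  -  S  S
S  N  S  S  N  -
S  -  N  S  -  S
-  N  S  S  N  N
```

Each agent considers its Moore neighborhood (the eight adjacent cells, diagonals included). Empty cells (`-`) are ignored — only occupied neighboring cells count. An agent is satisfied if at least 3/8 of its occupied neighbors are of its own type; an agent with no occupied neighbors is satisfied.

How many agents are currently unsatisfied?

(1,3)N 2/3 satisfied
(1,4)N 2/4 satisfied
(1,5)N 1/4 not
(1,6)S 2/3 satisfied
(2,1)S 1/3 not
(2,2)N 2/6 not
(2,3)S 2/6 not
(2,5)S 3/6 satisfied
(2,6)S 2/4 satisfied
(3,1)S 2/4 satisfied
(3,2)N 2/7 not
(3,3)S 3/6 satisfied
(3,4)S 4/6 satisfied
(3,5)N 0/5 not
(4,1)S 1/3 not
(4,3)N 2/7 not
(4,4)S 4/7 satisfied
(4,6)S 0/3 not
(5,2)N 1/3 not
(5,3)S 2/4 satisfied
(5,4)S 2/4 satisfied
(5,5)N 1/4 not
(5,6)N 1/2 satisfied
Unsatisfied: (1,5), (2,1), (2,2), (2,3), (3,2), (3,5), (4,1), (4,3), (4,6), (5,2), (5,5) — 11 in total.

11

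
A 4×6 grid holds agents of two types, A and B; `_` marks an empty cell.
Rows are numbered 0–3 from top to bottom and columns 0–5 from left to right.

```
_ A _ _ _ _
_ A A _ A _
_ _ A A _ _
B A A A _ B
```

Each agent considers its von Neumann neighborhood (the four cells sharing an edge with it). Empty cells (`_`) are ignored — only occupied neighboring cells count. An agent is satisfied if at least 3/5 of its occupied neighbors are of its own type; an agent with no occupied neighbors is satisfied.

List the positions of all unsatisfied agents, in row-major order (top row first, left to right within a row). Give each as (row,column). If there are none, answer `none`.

(0,1)A 1/1 ok
(1,1)A 2/2 ok
(1,2)A 2/2 ok
(1,4)A 0/0 ok
(2,2)A 3/3 ok
(2,3)A 2/2 ok
(3,0)B 0/1 unhappy
(3,1)A 1/2 unhappy
(3,2)A 3/3 ok
(3,3)A 2/2 ok
(3,5)B 0/0 ok

(3,0), (3,1)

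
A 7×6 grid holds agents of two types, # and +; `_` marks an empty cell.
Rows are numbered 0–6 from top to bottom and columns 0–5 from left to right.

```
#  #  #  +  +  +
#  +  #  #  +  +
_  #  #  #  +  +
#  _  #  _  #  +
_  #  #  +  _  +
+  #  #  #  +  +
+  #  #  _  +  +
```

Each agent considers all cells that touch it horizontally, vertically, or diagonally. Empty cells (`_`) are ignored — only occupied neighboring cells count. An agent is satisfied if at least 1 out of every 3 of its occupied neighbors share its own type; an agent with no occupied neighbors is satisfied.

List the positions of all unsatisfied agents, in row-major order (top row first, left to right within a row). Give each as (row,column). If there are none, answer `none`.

(1,1), (3,4), (4,3), (5,0)

Row 0: (0,0)# 2/3 ✓ · (0,1)# 4/5 ✓ · (0,2)# 3/5 ✓ · (0,3)+ 2/5 ✓ · (0,4)+ 4/5 ✓ · (0,5)+ 3/3 ✓
Row 1: (1,0)# 3/4 ✓ · (1,1)+ 0/7 ✗ · (1,2)# 6/8 ✓ · (1,3)# 4/8 ✓ · (1,4)+ 6/8 ✓ · (1,5)+ 5/5 ✓
Row 2: (2,1)# 5/6 ✓ · (2,2)# 5/6 ✓ · (2,3)# 5/7 ✓ · (2,4)+ 4/7 ✓ · (2,5)+ 4/5 ✓
Row 3: (3,0)# 2/2 ✓ · (3,2)# 5/6 ✓ · (3,4)# 1/6 ✗ · (3,5)+ 3/4 ✓
Row 4: (4,1)# 5/6 ✓ · (4,2)# 5/6 ✓ · (4,3)+ 1/6 ✗ · (4,5)+ 3/4 ✓
Row 5: (5,0)+ 1/4 ✗ · (5,1)# 5/7 ✓ · (5,2)# 6/7 ✓ · (5,3)# 3/6 ✓ · (5,4)+ 5/6 ✓ · (5,5)+ 4/4 ✓
Row 6: (6,0)+ 1/3 ✓ · (6,1)# 3/5 ✓ · (6,2)# 4/4 ✓ · (6,4)+ 3/4 ✓ · (6,5)+ 3/3 ✓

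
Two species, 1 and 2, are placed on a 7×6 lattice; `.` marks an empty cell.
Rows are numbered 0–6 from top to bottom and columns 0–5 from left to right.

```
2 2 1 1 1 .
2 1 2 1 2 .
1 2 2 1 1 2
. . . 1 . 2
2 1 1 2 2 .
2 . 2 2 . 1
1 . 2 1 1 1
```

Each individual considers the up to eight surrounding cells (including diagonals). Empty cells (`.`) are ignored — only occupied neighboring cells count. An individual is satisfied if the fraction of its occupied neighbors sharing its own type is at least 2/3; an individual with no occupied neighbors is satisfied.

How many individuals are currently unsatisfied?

(0,0)2 2/3 ok
(0,1)2 3/5 unhappy
(0,2)1 3/5 unhappy
(0,3)1 3/5 unhappy
(0,4)1 2/3 ok
(1,0)2 3/5 unhappy
(1,1)1 2/8 unhappy
(1,2)2 3/8 unhappy
(1,3)1 5/8 unhappy
(1,4)2 1/6 unhappy
(2,0)1 1/3 unhappy
(2,1)2 3/5 unhappy
(2,2)2 2/6 unhappy
(2,3)1 3/6 unhappy
(2,4)1 3/6 unhappy
(2,5)2 2/3 ok
(3,3)1 3/6 unhappy
(3,5)2 2/3 ok
(4,0)2 1/2 unhappy
(4,1)1 1/4 unhappy
(4,2)1 2/5 unhappy
(4,3)2 3/5 unhappy
(4,4)2 3/5 unhappy
(5,0)2 1/3 unhappy
(5,2)2 3/6 unhappy
(5,3)2 4/7 unhappy
(5,5)1 2/3 ok
(6,0)1 0/1 unhappy
(6,2)2 2/3 ok
(6,3)1 1/4 unhappy
(6,4)1 3/4 ok
(6,5)1 2/2 ok
Unsatisfied: (0,1), (0,2), (0,3), (1,0), (1,1), (1,2), (1,3), (1,4), (2,0), (2,1), (2,2), (2,3), (2,4), (3,3), (4,0), (4,1), (4,2), (4,3), (4,4), (5,0), (5,2), (5,3), (6,0), (6,3) — 24 in total.

24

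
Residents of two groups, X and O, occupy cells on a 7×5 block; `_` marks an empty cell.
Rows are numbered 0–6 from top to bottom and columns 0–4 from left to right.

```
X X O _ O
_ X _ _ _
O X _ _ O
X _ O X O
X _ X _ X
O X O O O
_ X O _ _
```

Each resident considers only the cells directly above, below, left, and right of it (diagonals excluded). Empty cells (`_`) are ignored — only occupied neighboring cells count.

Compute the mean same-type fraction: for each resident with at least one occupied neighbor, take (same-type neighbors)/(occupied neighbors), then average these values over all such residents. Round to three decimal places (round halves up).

(0,0)X 1/1
(0,1)X 2/3
(0,2)O 0/1
(0,4)O — no occupied neighbors
(1,1)X 2/2
(2,0)O 0/2
(2,1)X 1/2
(2,4)O 1/1
(3,0)X 1/2
(3,2)O 0/2
(3,3)X 0/2
(3,4)O 1/3
(4,0)X 1/2
(4,2)X 0/2
(4,4)X 0/2
(5,0)O 0/2
(5,1)X 1/3
(5,2)O 2/4
(5,3)O 2/2
(5,4)O 1/2
(6,1)X 1/2
(6,2)O 1/2
Sum over 21 residents: 1/1 + 2/3 + 0/1 + 2/2 + 0/2 + 1/2 + 1/1 + 1/2 + 0/2 + 0/2 + 1/3 + 1/2 + 0/2 + 0/2 + 0/2 + 1/3 + 2/4 + 2/2 + 1/2 + 1/2 + 1/2 = 53/6; mean = 53/6 ÷ 21 = 53/126 = 0.420634… → 0.421.

0.421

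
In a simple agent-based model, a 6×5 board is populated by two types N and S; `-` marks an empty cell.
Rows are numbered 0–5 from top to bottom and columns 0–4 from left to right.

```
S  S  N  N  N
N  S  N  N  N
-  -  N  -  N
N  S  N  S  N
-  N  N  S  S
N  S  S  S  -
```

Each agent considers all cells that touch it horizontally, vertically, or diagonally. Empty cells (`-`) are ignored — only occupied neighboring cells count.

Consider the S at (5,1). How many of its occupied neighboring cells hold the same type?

Occupied neighbors of (5,1): (4,1)=N, (4,2)=N, (5,0)=N, (5,2)=S.
Same type (S): 1 of 4.

1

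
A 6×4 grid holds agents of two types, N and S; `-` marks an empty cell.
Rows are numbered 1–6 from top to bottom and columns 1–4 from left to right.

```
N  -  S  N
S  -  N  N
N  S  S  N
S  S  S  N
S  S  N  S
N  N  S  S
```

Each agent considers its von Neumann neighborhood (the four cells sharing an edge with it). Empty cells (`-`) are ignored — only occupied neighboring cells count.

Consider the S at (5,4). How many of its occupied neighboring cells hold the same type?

Occupied neighbors of (5,4): (4,4)=N, (6,4)=S, (5,3)=N.
Same type (S): 1 of 3.

1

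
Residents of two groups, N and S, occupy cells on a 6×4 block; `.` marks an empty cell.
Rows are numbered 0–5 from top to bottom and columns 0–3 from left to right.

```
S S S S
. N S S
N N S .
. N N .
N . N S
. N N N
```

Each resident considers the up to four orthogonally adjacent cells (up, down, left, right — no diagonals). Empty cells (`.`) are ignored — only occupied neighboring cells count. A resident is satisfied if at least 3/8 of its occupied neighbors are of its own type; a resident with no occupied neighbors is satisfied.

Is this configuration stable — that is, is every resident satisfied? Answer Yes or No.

No

Row 0: (0,0)S 1/1 ok · (0,1)S 2/3 ok · (0,2)S 3/3 ok · (0,3)S 2/2 ok
Row 1: (1,1)N 1/3 unhappy · (1,2)S 3/4 ok · (1,3)S 2/2 ok
Row 2: (2,0)N 1/1 ok · (2,1)N 3/4 ok · (2,2)S 1/3 unhappy
Row 3: (3,1)N 2/2 ok · (3,2)N 2/3 ok
Row 4: (4,0)N 0/0 ok · (4,2)N 2/3 ok · (4,3)S 0/2 unhappy
Row 5: (5,1)N 1/1 ok · (5,2)N 3/3 ok · (5,3)N 1/2 ok
For instance (1,1) has only 1/3 same-type neighbors, below 3/8.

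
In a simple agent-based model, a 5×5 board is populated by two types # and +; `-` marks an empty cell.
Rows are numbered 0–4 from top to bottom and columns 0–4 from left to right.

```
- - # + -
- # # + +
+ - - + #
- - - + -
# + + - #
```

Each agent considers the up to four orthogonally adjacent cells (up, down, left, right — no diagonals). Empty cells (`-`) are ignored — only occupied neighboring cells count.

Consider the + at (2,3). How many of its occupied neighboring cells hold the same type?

2

Occupied neighbors of (2,3): (1,3)=+, (3,3)=+, (2,4)=#.
Same type (+): 2 of 3.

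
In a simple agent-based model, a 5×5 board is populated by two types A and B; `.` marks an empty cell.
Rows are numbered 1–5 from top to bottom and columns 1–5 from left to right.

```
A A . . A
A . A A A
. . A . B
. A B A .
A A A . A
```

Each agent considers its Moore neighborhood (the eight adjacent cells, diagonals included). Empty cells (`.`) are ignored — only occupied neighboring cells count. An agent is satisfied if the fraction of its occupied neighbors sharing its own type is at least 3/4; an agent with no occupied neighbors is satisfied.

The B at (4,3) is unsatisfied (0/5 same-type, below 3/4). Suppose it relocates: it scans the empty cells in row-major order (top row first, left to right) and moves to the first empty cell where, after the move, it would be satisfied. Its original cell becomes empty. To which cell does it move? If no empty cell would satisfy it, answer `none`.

none

Vacating (4,3). Empty cells in order:
  (1,3): 0/3 same-type → still unsatisfied.
  (1,4): 0/4 same-type → still unsatisfied.
  (2,2): 0/5 same-type → still unsatisfied.
  (3,1): 0/2 same-type → still unsatisfied.
  (3,2): 0/4 same-type → still unsatisfied.
  (3,4): 1/6 same-type → still unsatisfied.
  (4,1): 0/3 same-type → still unsatisfied.
  (4,5): 1/3 same-type → still unsatisfied.
  (5,4): 0/3 same-type → still unsatisfied.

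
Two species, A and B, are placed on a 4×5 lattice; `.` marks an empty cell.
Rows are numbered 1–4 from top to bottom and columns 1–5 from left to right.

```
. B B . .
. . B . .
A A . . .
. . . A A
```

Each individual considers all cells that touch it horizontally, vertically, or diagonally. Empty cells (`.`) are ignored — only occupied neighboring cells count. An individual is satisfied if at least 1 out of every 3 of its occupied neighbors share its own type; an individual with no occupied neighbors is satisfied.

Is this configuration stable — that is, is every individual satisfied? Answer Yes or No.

(1,2)B 2/2 ✓
(1,3)B 2/2 ✓
(2,3)B 2/3 ✓
(3,1)A 1/1 ✓
(3,2)A 1/2 ✓
(4,4)A 1/1 ✓
(4,5)A 1/1 ✓
All meet the threshold, so the configuration is stable.

Yes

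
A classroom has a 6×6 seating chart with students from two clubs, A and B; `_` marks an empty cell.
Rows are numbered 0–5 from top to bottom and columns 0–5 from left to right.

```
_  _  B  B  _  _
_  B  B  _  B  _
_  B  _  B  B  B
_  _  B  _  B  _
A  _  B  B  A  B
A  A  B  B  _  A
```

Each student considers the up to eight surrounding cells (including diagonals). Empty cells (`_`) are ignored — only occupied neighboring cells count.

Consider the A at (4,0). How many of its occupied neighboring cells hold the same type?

Occupied neighbors of (4,0): (5,0)=A, (5,1)=A.
Same type (A): 2 of 2.

2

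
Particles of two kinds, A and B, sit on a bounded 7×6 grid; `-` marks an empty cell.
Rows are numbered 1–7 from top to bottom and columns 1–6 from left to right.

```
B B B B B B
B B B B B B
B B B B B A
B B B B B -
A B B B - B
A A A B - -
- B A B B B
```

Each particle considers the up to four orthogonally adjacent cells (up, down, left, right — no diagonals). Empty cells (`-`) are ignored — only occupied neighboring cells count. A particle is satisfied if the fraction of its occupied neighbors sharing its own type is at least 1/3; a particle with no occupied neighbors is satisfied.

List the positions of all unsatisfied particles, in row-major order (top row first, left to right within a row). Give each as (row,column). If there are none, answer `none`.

(1,1)B 2/2 ✓
(1,2)B 3/3 ✓
(1,3)B 3/3 ✓
(1,4)B 3/3 ✓
(1,5)B 3/3 ✓
(1,6)B 2/2 ✓
(2,1)B 3/3 ✓
(2,2)B 4/4 ✓
(2,3)B 4/4 ✓
(2,4)B 4/4 ✓
(2,5)B 4/4 ✓
(2,6)B 2/3 ✓
(3,1)B 3/3 ✓
(3,2)B 4/4 ✓
(3,3)B 4/4 ✓
(3,4)B 4/4 ✓
(3,5)B 3/4 ✓
(3,6)A 0/2 ✗
(4,1)B 2/3 ✓
(4,2)B 4/4 ✓
(4,3)B 4/4 ✓
(4,4)B 4/4 ✓
(4,5)B 2/2 ✓
(5,1)A 1/3 ✓
(5,2)B 2/4 ✓
(5,3)B 3/4 ✓
(5,4)B 3/3 ✓
(5,6)B 0/0 ✓
(6,1)A 2/2 ✓
(6,2)A 2/4 ✓
(6,3)A 2/4 ✓
(6,4)B 2/3 ✓
(7,2)B 0/2 ✗
(7,3)A 1/3 ✓
(7,4)B 2/3 ✓
(7,5)B 2/2 ✓
(7,6)B 1/1 ✓

(3,6), (7,2)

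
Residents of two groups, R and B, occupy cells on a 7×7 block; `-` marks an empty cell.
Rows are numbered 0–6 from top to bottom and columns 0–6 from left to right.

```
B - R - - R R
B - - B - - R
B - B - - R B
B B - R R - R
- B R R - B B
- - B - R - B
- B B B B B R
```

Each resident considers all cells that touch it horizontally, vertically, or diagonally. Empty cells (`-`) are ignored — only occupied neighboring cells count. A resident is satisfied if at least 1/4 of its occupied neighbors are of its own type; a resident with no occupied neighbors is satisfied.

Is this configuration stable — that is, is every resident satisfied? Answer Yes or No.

No

(0,0)B 1/1 ✓
(0,2)R 0/1 ✗
(0,5)R 2/2 ✓
(0,6)R 2/2 ✓
(1,0)B 2/2 ✓
(1,3)B 1/2 ✓
(1,6)R 3/4 ✓
(2,0)B 3/3 ✓
(2,2)B 2/3 ✓
(2,5)R 3/4 ✓
(2,6)B 0/3 ✗
(3,0)B 3/3 ✓
(3,1)B 4/5 ✓
(3,3)R 3/4 ✓
(3,4)R 3/4 ✓
(3,6)R 1/4 ✓
(4,1)B 3/4 ✓
(4,2)R 2/5 ✓
(4,3)R 4/5 ✓
(4,5)B 2/5 ✓
(4,6)B 2/3 ✓
(5,2)B 4/6 ✓
(5,4)R 1/5 ✗
(5,6)B 3/4 ✓
(6,1)B 2/2 ✓
(6,2)B 3/3 ✓
(6,3)B 3/4 ✓
(6,4)B 2/3 ✓
(6,5)B 2/4 ✓
(6,6)R 0/2 ✗
For instance (0,2) has only 0/1 same-type neighbors, below 1/4.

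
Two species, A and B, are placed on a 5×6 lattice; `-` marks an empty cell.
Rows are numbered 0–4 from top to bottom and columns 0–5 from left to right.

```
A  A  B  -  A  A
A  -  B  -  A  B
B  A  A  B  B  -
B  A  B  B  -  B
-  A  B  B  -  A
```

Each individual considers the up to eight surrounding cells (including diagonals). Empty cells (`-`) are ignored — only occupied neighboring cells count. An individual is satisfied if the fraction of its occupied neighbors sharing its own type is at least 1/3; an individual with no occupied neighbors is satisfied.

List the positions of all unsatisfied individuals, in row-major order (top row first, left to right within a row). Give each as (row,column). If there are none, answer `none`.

Row 0: (0,0)A 2/2 ✓ · (0,1)A 2/4 ✓ · (0,2)B 1/2 ✓ · (0,4)A 2/3 ✓ · (0,5)A 2/3 ✓
Row 1: (1,0)A 3/4 ✓ · (1,2)B 2/5 ✓ · (1,4)A 2/5 ✓ · (1,5)B 1/4 ✗
Row 2: (2,0)B 1/4 ✗ · (2,1)A 3/7 ✓ · (2,2)A 2/6 ✓ · (2,3)B 4/6 ✓ · (2,4)B 4/5 ✓
Row 3: (3,0)B 1/4 ✗ · (3,1)A 3/7 ✓ · (3,2)B 4/8 ✓ · (3,3)B 5/6 ✓ · (3,5)B 1/2 ✓
Row 4: (4,1)A 1/4 ✗ · (4,2)B 3/5 ✓ · (4,3)B 3/3 ✓ · (4,5)A 0/1 ✗

(1,5), (2,0), (3,0), (4,1), (4,5)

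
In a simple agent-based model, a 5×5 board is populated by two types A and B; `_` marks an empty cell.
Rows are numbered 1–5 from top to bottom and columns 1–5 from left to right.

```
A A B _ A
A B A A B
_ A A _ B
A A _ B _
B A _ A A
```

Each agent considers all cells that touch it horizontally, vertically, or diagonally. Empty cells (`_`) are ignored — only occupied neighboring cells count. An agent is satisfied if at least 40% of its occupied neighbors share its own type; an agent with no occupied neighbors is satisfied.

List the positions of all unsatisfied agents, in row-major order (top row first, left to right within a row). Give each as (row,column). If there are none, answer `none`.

(1,1)A 2/3 satisfied
(1,2)A 3/5 satisfied
(1,3)B 1/4 not
(1,5)A 1/2 satisfied
(2,1)A 3/4 satisfied
(2,2)B 1/7 not
(2,3)A 4/6 satisfied
(2,4)A 3/6 satisfied
(2,5)B 1/3 not
(3,2)A 5/6 satisfied
(3,3)A 4/6 satisfied
(3,5)B 2/3 satisfied
(4,1)A 3/4 satisfied
(4,2)A 4/5 satisfied
(4,4)B 1/4 not
(5,1)B 0/3 not
(5,2)A 2/3 satisfied
(5,4)A 1/2 satisfied
(5,5)A 1/2 satisfied

(1,3), (2,2), (2,5), (4,4), (5,1)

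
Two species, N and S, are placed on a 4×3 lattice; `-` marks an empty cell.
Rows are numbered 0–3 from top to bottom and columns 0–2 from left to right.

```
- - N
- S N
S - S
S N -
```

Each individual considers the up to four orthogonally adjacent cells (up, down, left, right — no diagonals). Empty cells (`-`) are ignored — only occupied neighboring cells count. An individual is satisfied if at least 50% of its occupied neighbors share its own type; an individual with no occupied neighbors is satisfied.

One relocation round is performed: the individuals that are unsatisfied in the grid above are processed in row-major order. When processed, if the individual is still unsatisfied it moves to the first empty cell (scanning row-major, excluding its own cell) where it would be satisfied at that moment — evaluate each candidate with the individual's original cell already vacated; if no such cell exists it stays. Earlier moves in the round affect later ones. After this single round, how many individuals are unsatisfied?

Initially unsatisfied (in order): (1,1), (1,2), (2,2), (3,1).
  (1,1) → (0,0).
  (1,2): now satisfied by earlier moves; stays.
  (2,2) → (0,1).
  (3,1) → (1,1).
Resulting grid:
S S N
- N N
S - -
S - -
Unsatisfied now: (0,1).

1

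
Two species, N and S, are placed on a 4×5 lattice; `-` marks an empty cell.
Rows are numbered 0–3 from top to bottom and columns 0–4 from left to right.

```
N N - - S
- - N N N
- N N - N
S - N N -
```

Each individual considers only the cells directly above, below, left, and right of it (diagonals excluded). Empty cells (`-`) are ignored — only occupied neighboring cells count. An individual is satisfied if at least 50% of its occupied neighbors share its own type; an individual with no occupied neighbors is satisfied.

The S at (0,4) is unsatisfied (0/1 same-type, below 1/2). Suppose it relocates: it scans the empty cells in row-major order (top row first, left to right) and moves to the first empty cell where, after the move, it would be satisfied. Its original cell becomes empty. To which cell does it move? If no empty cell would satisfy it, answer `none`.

Vacating (0,4). Empty cells in order:
  (0,2): 0/2 same-type → still unsatisfied.
  (0,3): 0/1 same-type → still unsatisfied.
  (1,0): 0/1 same-type → still unsatisfied.
  (1,1): 0/3 same-type → still unsatisfied.
  (2,0): 1/2 same-type → satisfied — stop here.

(2,0)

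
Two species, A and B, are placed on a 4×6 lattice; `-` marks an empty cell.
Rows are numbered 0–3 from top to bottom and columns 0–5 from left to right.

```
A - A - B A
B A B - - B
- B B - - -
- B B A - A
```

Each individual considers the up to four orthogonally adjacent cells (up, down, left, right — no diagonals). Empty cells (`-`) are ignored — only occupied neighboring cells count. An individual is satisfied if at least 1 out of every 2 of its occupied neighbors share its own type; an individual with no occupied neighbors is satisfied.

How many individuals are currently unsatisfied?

9

(0,0)A 0/1 not
(0,2)A 0/1 not
(0,4)B 0/1 not
(0,5)A 0/2 not
(1,0)B 0/2 not
(1,1)A 0/3 not
(1,2)B 1/3 not
(1,5)B 0/1 not
(2,1)B 2/3 satisfied
(2,2)B 3/3 satisfied
(3,1)B 2/2 satisfied
(3,2)B 2/3 satisfied
(3,3)A 0/1 not
(3,5)A 0/0 satisfied
Unsatisfied: (0,0), (0,2), (0,4), (0,5), (1,0), (1,1), (1,2), (1,5), (3,3) — 9 in total.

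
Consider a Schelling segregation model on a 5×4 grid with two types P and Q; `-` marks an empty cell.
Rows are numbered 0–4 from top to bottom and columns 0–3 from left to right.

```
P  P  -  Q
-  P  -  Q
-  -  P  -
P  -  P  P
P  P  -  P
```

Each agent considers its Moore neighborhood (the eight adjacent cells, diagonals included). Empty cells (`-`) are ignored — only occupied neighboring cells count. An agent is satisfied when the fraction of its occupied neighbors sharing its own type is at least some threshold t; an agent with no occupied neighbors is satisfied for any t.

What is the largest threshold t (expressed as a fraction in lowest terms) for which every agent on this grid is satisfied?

(0,0)P 2/2
(0,1)P 2/2
(0,3)Q 1/1
(1,1)P 3/3
(1,3)Q 1/2
(2,2)P 3/4
(3,0)P 2/2
(3,2)P 4/4
(3,3)P 3/3
(4,0)P 2/2
(4,1)P 3/3
(4,3)P 2/2
The smallest same-type fraction is 1/2 at (1,3), which reduces to 1/2. Any threshold above that leaves this agent unsatisfied.

1/2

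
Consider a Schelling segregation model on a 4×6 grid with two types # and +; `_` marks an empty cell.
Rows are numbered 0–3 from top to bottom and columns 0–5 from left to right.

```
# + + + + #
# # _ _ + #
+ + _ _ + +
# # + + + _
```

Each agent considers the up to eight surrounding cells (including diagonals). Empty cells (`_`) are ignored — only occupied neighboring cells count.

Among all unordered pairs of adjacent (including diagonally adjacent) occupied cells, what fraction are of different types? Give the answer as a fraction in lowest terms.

Scan each occupied cell's neighbors to the right and below (and the two forward diagonals) so each pair is counted once.
From row 0: 7 unlike of 15 pairs (running 7/15).
From row 1: 7 unlike of 10 pairs (running 14/25).
From row 2: 4 unlike of 10 pairs (running 18/35).
From row 3: 1 unlike of 4 pairs (running 19/39).
Total adjacent occupied pairs: 39; unlike-type pairs: 19.
19/39 is already in lowest terms.

19/39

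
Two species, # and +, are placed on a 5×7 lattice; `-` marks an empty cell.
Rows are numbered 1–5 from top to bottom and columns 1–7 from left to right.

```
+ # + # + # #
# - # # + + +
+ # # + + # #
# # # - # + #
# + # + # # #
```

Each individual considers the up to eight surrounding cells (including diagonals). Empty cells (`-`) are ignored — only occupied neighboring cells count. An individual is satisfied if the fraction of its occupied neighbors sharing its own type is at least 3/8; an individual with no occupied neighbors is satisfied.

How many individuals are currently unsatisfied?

10

Row 1: (1,1)+ 0/2 unhappy · (1,2)# 2/4 ok · (1,3)+ 0/4 unhappy · (1,4)# 2/5 ok · (1,5)+ 2/5 ok · (1,6)# 1/5 unhappy · (1,7)# 1/3 unhappy
Row 2: (2,1)# 2/4 ok · (2,3)# 5/7 ok · (2,4)# 3/8 ok · (2,5)+ 4/8 ok · (2,6)+ 4/8 ok · (2,7)+ 1/5 unhappy
Row 3: (3,1)+ 0/4 unhappy · (3,2)# 6/7 ok · (3,3)# 5/6 ok · (3,4)+ 2/7 unhappy · (3,5)+ 4/7 ok · (3,6)# 3/8 ok · (3,7)# 2/5 ok
Row 4: (4,1)# 3/5 ok · (4,2)# 6/8 ok · (4,3)# 4/7 ok · (4,5)# 3/7 ok · (4,6)+ 1/8 unhappy · (4,7)# 4/5 ok
Row 5: (5,1)# 2/3 ok · (5,2)+ 0/5 unhappy · (5,3)# 2/4 ok · (5,4)+ 0/4 unhappy · (5,5)# 2/4 ok · (5,6)# 4/5 ok · (5,7)# 2/3 ok
Unsatisfied: (1,1), (1,3), (1,6), (1,7), (2,7), (3,1), (3,4), (4,6), (5,2), (5,4) — 10 in total.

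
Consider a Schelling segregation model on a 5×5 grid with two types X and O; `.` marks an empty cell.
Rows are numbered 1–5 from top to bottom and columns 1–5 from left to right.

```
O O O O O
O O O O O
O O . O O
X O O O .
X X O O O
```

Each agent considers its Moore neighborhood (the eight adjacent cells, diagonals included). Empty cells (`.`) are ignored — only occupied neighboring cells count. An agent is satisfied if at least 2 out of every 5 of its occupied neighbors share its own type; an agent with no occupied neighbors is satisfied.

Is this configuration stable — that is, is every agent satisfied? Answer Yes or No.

Yes

Row 1: (1,1)O 3/3 satisfied · (1,2)O 5/5 satisfied · (1,3)O 5/5 satisfied · (1,4)O 5/5 satisfied · (1,5)O 3/3 satisfied
Row 2: (2,1)O 5/5 satisfied · (2,2)O 7/7 satisfied · (2,3)O 7/7 satisfied · (2,4)O 7/7 satisfied · (2,5)O 5/5 satisfied
Row 3: (3,1)O 4/5 satisfied · (3,2)O 6/7 satisfied · (3,4)O 6/6 satisfied · (3,5)O 4/4 satisfied
Row 4: (4,1)X 2/5 satisfied · (4,2)O 4/7 satisfied · (4,3)O 6/7 satisfied · (4,4)O 6/6 satisfied
Row 5: (5,1)X 2/3 satisfied · (5,2)X 2/5 satisfied · (5,3)O 4/5 satisfied · (5,4)O 4/4 satisfied · (5,5)O 2/2 satisfied
All meet the threshold, so the configuration is stable.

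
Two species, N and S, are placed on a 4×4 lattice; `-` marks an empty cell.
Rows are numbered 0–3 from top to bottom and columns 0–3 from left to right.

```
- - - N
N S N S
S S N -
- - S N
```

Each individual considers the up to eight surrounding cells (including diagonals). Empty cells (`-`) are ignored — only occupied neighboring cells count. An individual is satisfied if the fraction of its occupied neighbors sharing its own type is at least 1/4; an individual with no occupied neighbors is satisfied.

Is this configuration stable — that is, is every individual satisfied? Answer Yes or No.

No

(0,3)N 1/2 satisfied
(1,0)N 0/3 not
(1,1)S 2/5 satisfied
(1,2)N 2/5 satisfied
(1,3)S 0/3 not
(2,0)S 2/3 satisfied
(2,1)S 3/6 satisfied
(2,2)N 2/6 satisfied
(3,2)S 1/3 satisfied
(3,3)N 1/2 satisfied
For instance (1,0) has only 0/3 same-type neighbors, below 1/4.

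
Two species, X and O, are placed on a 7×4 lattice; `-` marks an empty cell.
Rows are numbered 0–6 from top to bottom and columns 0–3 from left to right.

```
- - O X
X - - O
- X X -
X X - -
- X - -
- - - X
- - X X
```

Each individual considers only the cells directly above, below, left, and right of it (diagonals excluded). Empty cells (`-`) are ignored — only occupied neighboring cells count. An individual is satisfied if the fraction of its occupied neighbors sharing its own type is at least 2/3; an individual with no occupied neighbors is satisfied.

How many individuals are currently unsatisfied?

3

(0,2)O 0/1 unhappy
(0,3)X 0/2 unhappy
(1,0)X 0/0 ok
(1,3)O 0/1 unhappy
(2,1)X 2/2 ok
(2,2)X 1/1 ok
(3,0)X 1/1 ok
(3,1)X 3/3 ok
(4,1)X 1/1 ok
(5,3)X 1/1 ok
(6,2)X 1/1 ok
(6,3)X 2/2 ok
Unsatisfied: (0,2), (0,3), (1,3) — 3 in total.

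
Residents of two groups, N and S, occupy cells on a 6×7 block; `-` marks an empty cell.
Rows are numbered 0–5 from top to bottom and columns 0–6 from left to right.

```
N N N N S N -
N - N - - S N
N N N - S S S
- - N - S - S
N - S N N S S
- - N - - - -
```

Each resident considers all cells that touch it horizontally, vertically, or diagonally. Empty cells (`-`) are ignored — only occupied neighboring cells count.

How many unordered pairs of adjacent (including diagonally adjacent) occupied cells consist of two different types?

Scan each occupied cell's neighbors to the right and below (and the two forward diagonals) so each pair is counted once.
Row 0: N(0,0)–N(0,1)= N(0,0)–N(1,0)= N(0,1)–N(0,2)= N(0,1)–N(1,2)= N(0,1)–N(1,0)= N(0,2)–N(0,3)= N(0,2)–N(1,2)= N(0,3)–S(0,4)≠ N(0,3)–N(1,2)= S(0,4)–N(0,5)≠ S(0,4)–S(1,5)= N(0,5)–S(1,5)≠ N(0,5)–N(1,6)=  → 3/13 unlike.
Row 1: N(1,0)–N(2,0)= N(1,0)–N(2,1)= N(1,2)–N(2,2)= N(1,2)–N(2,1)= S(1,5)–N(1,6)≠ S(1,5)–S(2,5)= S(1,5)–S(2,6)= S(1,5)–S(2,4)= N(1,6)–S(2,6)≠ N(1,6)–S(2,5)≠  → 3/10 unlike.
Row 2: N(2,0)–N(2,1)= N(2,1)–N(2,2)= N(2,1)–N(3,2)= N(2,2)–N(3,2)= S(2,4)–S(2,5)= S(2,4)–S(3,4)= S(2,5)–S(2,6)= S(2,5)–S(3,6)= S(2,5)–S(3,4)= S(2,6)–S(3,6)=  → 0/10 unlike.
Row 3: N(3,2)–S(4,2)≠ N(3,2)–N(4,3)= S(3,4)–N(4,4)≠ S(3,4)–S(4,5)= S(3,4)–N(4,3)≠ S(3,6)–S(4,6)= S(3,6)–S(4,5)=  → 3/7 unlike.
Row 4: S(4,2)–N(4,3)≠ S(4,2)–N(5,2)≠ N(4,3)–N(4,4)= N(4,3)–N(5,2)= N(4,4)–S(4,5)≠ S(4,5)–S(4,6)=  → 3/6 unlike.
Total adjacent occupied pairs: 46; unlike-type pairs: 12.

12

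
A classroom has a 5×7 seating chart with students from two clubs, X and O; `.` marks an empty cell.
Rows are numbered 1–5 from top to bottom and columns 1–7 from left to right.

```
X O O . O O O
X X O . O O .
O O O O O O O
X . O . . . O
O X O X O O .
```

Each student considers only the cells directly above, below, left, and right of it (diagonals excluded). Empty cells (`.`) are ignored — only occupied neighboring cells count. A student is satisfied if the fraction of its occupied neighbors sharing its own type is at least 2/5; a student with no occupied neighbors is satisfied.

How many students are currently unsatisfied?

8

(1,1)X 1/2 ✓
(1,2)O 1/3 ✗
(1,3)O 2/2 ✓
(1,5)O 2/2 ✓
(1,6)O 3/3 ✓
(1,7)O 1/1 ✓
(2,1)X 2/3 ✓
(2,2)X 1/4 ✗
(2,3)O 2/3 ✓
(2,5)O 3/3 ✓
(2,6)O 3/3 ✓
(3,1)O 1/3 ✗
(3,2)O 2/3 ✓
(3,3)O 4/4 ✓
(3,4)O 2/2 ✓
(3,5)O 3/3 ✓
(3,6)O 3/3 ✓
(3,7)O 2/2 ✓
(4,1)X 0/2 ✗
(4,3)O 2/2 ✓
(4,7)O 1/1 ✓
(5,1)O 0/2 ✗
(5,2)X 0/2 ✗
(5,3)O 1/3 ✗
(5,4)X 0/2 ✗
(5,5)O 1/2 ✓
(5,6)O 1/1 ✓
Unsatisfied: (1,2), (2,2), (3,1), (4,1), (5,1), (5,2), (5,3), (5,4) — 8 in total.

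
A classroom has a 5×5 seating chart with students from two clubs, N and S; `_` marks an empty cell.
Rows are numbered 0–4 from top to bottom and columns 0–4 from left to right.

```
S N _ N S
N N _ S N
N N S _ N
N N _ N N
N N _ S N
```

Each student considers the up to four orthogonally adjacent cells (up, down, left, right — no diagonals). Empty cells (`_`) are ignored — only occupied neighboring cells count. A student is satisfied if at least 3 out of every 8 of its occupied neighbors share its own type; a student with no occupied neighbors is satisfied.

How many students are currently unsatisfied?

7

Row 0: (0,0)S 0/2 ✗ · (0,1)N 1/2 ✓ · (0,3)N 0/2 ✗ · (0,4)S 0/2 ✗
Row 1: (1,0)N 2/3 ✓ · (1,1)N 3/3 ✓ · (1,3)S 0/2 ✗ · (1,4)N 1/3 ✗
Row 2: (2,0)N 3/3 ✓ · (2,1)N 3/4 ✓ · (2,2)S 0/1 ✗ · (2,4)N 2/2 ✓
Row 3: (3,0)N 3/3 ✓ · (3,1)N 3/3 ✓ · (3,3)N 1/2 ✓ · (3,4)N 3/3 ✓
Row 4: (4,0)N 2/2 ✓ · (4,1)N 2/2 ✓ · (4,3)S 0/2 ✗ · (4,4)N 1/2 ✓
Unsatisfied: (0,0), (0,3), (0,4), (1,3), (1,4), (2,2), (4,3) — 7 in total.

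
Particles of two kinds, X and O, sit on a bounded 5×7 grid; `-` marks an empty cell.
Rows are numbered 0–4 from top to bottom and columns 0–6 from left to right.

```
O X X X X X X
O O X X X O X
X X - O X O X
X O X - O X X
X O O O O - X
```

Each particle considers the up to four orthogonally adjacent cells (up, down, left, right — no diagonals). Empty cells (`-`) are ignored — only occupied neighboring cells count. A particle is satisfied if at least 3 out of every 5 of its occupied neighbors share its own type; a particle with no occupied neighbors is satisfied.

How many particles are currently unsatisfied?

13

(0,0)O 1/2 ✗
(0,1)X 1/3 ✗
(0,2)X 3/3 ✓
(0,3)X 3/3 ✓
(0,4)X 3/3 ✓
(0,5)X 2/3 ✓
(0,6)X 2/2 ✓
(1,0)O 2/3 ✓
(1,1)O 1/4 ✗
(1,2)X 2/3 ✓
(1,3)X 3/4 ✓
(1,4)X 3/4 ✓
(1,5)O 1/4 ✗
(1,6)X 2/3 ✓
(2,0)X 2/3 ✓
(2,1)X 1/3 ✗
(2,3)O 0/2 ✗
(2,4)X 1/4 ✗
(2,5)O 1/4 ✗
(2,6)X 2/3 ✓
(3,0)X 2/3 ✓
(3,1)O 1/4 ✗
(3,2)X 0/2 ✗
(3,4)O 1/3 ✗
(3,5)X 1/3 ✗
(3,6)X 3/3 ✓
(4,0)X 1/2 ✗
(4,1)O 2/3 ✓
(4,2)O 2/3 ✓
(4,3)O 2/2 ✓
(4,4)O 2/2 ✓
(4,6)X 1/1 ✓
Unsatisfied: (0,0), (0,1), (1,1), (1,5), (2,1), (2,3), (2,4), (2,5), (3,1), (3,2), (3,4), (3,5), (4,0) — 13 in total.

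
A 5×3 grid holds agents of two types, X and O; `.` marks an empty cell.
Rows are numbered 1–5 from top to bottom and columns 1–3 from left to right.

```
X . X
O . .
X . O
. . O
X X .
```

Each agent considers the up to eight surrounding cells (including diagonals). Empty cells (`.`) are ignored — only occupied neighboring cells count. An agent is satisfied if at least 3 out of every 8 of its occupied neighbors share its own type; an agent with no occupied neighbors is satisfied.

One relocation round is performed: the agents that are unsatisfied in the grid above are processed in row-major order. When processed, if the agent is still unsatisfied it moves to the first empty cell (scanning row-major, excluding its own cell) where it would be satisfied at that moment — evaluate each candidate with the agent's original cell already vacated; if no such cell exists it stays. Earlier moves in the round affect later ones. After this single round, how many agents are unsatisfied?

0

Initially unsatisfied (in order): (1,1), (2,1), (3,1).
  (1,1) → (1,2).
  (2,1) → (3,2).
  (3,1) → (1,1).
Resulting grid:
X X X
. . .
. O O
. . O
X X .
All satisfied now.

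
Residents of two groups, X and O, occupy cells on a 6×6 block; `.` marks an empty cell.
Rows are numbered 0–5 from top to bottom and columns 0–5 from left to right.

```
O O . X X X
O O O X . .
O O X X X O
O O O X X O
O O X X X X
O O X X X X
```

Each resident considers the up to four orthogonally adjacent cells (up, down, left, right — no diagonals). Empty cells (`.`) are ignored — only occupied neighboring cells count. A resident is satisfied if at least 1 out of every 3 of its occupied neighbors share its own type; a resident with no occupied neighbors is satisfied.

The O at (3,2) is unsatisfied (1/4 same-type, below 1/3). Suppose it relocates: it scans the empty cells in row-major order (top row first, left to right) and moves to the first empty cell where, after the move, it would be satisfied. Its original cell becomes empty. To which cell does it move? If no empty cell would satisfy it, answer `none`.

Vacating (3,2). Empty cells in order:
  (0,2): 2/3 same-type → satisfied — stop here.

(0,2)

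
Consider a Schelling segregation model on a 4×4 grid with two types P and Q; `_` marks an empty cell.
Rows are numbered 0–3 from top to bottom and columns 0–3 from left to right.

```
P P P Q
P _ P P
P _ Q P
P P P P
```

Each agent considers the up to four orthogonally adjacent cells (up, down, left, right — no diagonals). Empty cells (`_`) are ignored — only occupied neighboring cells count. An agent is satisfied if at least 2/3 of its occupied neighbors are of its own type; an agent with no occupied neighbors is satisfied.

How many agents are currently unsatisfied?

(0,0)P 2/2 ok
(0,1)P 2/2 ok
(0,2)P 2/3 ok
(0,3)Q 0/2 unhappy
(1,0)P 2/2 ok
(1,2)P 2/3 ok
(1,3)P 2/3 ok
(2,0)P 2/2 ok
(2,2)Q 0/3 unhappy
(2,3)P 2/3 ok
(3,0)P 2/2 ok
(3,1)P 2/2 ok
(3,2)P 2/3 ok
(3,3)P 2/2 ok
Unsatisfied: (0,3), (2,2) — 2 in total.

2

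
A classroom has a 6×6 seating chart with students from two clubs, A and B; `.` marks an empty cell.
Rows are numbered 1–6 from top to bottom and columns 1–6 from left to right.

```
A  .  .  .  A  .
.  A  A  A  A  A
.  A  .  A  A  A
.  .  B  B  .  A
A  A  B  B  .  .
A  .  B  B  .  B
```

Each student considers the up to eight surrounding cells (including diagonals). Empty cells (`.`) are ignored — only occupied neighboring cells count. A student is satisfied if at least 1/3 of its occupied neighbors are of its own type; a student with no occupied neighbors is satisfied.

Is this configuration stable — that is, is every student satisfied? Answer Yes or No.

Row 1: (1,1)A 1/1 ok · (1,5)A 3/3 ok
Row 2: (2,2)A 3/3 ok · (2,3)A 4/4 ok · (2,4)A 5/5 ok · (2,5)A 6/6 ok · (2,6)A 4/4 ok
Row 3: (3,2)A 2/3 ok · (3,4)A 4/6 ok · (3,5)A 6/7 ok · (3,6)A 4/4 ok
Row 4: (4,3)B 3/6 ok · (4,4)B 3/5 ok · (4,6)A 2/2 ok
Row 5: (5,1)A 2/2 ok · (5,2)A 2/5 ok · (5,3)B 5/6 ok · (5,4)B 5/5 ok
Row 6: (6,1)A 2/2 ok · (6,3)B 3/4 ok · (6,4)B 3/3 ok · (6,6)B 0/0 ok
All meet the threshold, so the configuration is stable.

Yes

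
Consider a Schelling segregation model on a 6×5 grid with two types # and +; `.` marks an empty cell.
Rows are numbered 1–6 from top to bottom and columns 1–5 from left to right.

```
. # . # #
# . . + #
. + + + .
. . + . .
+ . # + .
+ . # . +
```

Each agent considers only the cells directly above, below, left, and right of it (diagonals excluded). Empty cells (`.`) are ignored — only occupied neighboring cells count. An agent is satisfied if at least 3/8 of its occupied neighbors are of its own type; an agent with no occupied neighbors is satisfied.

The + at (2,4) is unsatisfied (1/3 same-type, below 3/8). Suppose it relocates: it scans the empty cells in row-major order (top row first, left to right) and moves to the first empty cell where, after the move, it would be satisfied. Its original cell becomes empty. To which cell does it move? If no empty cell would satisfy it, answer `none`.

(2,3)

Vacating (2,4). Empty cells in order:
  (1,1): 0/2 same-type → still unsatisfied.
  (1,3): 0/2 same-type → still unsatisfied.
  (2,2): 1/3 same-type → still unsatisfied.
  (2,3): 1/1 same-type → satisfied — stop here.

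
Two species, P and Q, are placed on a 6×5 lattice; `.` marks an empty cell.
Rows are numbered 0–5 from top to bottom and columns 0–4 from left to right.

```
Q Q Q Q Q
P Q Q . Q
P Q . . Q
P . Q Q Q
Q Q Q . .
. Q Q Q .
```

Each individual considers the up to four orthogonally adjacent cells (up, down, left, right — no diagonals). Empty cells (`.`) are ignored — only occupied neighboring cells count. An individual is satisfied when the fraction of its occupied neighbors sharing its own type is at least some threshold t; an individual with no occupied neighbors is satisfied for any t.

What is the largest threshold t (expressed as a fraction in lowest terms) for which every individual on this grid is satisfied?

(0,0)Q 1/2
(0,1)Q 3/3
(0,2)Q 3/3
(0,3)Q 2/2
(0,4)Q 2/2
(1,0)P 1/3
(1,1)Q 3/4
(1,2)Q 2/2
(1,4)Q 2/2
(2,0)P 2/3
(2,1)Q 1/2
(2,4)Q 2/2
(3,0)P 1/2
(3,2)Q 2/2
(3,3)Q 2/2
(3,4)Q 2/2
(4,0)Q 1/2
(4,1)Q 3/3
(4,2)Q 3/3
(5,1)Q 2/2
(5,2)Q 3/3
(5,3)Q 1/1
The smallest same-type fraction is 1/3 at (1,0), which reduces to 1/3. Any threshold above that leaves this individual unsatisfied.

1/3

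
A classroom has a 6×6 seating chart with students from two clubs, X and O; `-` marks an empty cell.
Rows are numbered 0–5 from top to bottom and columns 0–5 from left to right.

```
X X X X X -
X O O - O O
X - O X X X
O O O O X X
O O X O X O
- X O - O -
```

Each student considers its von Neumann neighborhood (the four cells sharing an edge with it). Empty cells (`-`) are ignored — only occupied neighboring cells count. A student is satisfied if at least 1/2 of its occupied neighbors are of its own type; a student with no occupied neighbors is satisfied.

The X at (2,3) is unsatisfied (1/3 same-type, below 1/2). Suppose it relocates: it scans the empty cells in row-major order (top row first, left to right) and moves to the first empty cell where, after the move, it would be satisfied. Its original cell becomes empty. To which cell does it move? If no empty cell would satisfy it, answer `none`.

Vacating (2,3). Empty cells in order:
  (0,5): 1/2 same-type → satisfied — stop here.

(0,5)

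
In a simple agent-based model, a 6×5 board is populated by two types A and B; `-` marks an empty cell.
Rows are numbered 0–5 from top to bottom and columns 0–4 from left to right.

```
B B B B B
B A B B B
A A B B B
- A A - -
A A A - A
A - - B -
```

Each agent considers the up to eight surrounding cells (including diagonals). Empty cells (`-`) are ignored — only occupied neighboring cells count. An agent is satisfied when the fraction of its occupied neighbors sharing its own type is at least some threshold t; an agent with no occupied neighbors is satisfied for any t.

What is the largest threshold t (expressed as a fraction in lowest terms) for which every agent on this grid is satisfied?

0/1

Row 0: (0,0)B 2/3 · (0,1)B 4/5 · (0,2)B 4/5 · (0,3)B 5/5 · (0,4)B 3/3
Row 1: (1,0)B 2/5 · (1,1)A 2/8 · (1,2)B 6/8 · (1,3)B 8/8 · (1,4)B 5/5
Row 2: (2,0)A 3/4 · (2,1)A 4/7 · (2,2)B 3/7 · (2,3)B 5/6 · (2,4)B 3/3
Row 3: (3,1)A 6/7 · (3,2)A 4/6
Row 4: (4,0)A 3/3 · (4,1)A 5/5 · (4,2)A 3/4 · (4,4)A 0/1
Row 5: (5,0)A 2/2 · (5,3)B 0/2
The smallest same-type fraction is 0/1 at (4,4), which reduces to 0/1. Any threshold above that leaves this agent unsatisfied.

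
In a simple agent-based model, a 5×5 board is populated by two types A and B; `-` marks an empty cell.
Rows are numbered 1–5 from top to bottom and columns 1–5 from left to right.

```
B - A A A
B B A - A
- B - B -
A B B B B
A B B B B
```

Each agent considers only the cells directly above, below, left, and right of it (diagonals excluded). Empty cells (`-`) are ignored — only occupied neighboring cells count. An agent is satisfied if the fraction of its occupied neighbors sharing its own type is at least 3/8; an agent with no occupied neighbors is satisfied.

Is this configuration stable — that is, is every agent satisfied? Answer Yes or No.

Row 1: (1,1)B 1/1 ok · (1,3)A 2/2 ok · (1,4)A 2/2 ok · (1,5)A 2/2 ok
Row 2: (2,1)B 2/2 ok · (2,2)B 2/3 ok · (2,3)A 1/2 ok · (2,5)A 1/1 ok
Row 3: (3,2)B 2/2 ok · (3,4)B 1/1 ok
Row 4: (4,1)A 1/2 ok · (4,2)B 3/4 ok · (4,3)B 3/3 ok · (4,4)B 4/4 ok · (4,5)B 2/2 ok
Row 5: (5,1)A 1/2 ok · (5,2)B 2/3 ok · (5,3)B 3/3 ok · (5,4)B 3/3 ok · (5,5)B 2/2 ok
All meet the threshold, so the configuration is stable.

Yes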